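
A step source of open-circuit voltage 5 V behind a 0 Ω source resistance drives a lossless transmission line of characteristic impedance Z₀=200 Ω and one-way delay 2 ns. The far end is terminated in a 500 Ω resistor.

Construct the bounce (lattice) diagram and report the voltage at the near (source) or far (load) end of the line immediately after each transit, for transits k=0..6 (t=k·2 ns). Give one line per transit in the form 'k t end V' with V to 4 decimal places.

0 0 source 5.0000
1 2 load 7.1429
2 4 source 5.0000
3 6 load 4.0816
4 8 source 5.0000
5 10 load 5.3936
6 12 source 5.0000

Γ_L=0.428571, Γ_S=-1.000000; launch V₁=5·200/200=5.000000
k=0 src: V=5.0000
k=1 load: inc=5.000000, refl=5.000000·0.428571=2.1429; V=0.000000+5.000000+2.142857=7.1429
k=2 src: inc=2.142857, refl=2.142857·-1.000000=-2.1429; V=5.000000+2.142857+-2.142857=5.0000
k=3 load: inc=-2.142857, refl=-2.142857·0.428571=-0.9184; V=7.142857+-2.142857+-0.918367=4.0816
k=4 src: inc=-0.918367, refl=-0.918367·-1.000000=0.9184; V=5.000000+-0.918367+0.918367=5.0000
k=5 load: inc=0.918367, refl=0.918367·0.428571=0.3936; V=4.081633+0.918367+0.393586=5.3936
k=6 src: inc=0.393586, refl=0.393586·-1.000000=-0.3936; V=5.000000+0.393586+-0.393586=5.0000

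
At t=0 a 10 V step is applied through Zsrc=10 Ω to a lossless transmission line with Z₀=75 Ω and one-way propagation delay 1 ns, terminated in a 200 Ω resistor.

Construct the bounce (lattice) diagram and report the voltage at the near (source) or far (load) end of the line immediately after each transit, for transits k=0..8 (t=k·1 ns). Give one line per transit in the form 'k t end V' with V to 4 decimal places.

0 0 source 8.8235
1 1 load 12.8342
2 2 source 9.7672
3 3 load 8.3731
4 4 source 9.4392
5 5 load 9.9238
6 6 source 9.5532
7 7 load 9.3848
8 8 source 9.5136

Γ_L=0.454545, Γ_S=-0.764706; launch V₁=10·75/85=8.823529
k=0 src: V=8.8235
k=1 load: inc=8.823529, refl=8.823529·0.454545=4.0107; V=0.000000+8.823529+4.010695=12.8342
k=2 src: inc=4.010695, refl=4.010695·-0.764706=-3.0670; V=8.823529+4.010695+-3.067002=9.7672
k=3 load: inc=-3.067002, refl=-3.067002·0.454545=-1.3941; V=12.834225+-3.067002+-1.394092=8.3731
k=4 src: inc=-1.394092, refl=-1.394092·-0.764706=1.0661; V=9.767222+-1.394092+1.066070=9.4392
k=5 load: inc=1.066070, refl=1.066070·0.454545=0.4846; V=8.373130+1.066070+0.484577=9.9238
k=6 src: inc=0.484577, refl=0.484577·-0.764706=-0.3706; V=9.439201+0.484577+-0.370559=9.5532
k=7 load: inc=-0.370559, refl=-0.370559·0.454545=-0.1684; V=9.923778+-0.370559+-0.168436=9.3848
k=8 src: inc=-0.168436, refl=-0.168436·-0.764706=0.1288; V=9.553219+-0.168436+0.128804=9.5136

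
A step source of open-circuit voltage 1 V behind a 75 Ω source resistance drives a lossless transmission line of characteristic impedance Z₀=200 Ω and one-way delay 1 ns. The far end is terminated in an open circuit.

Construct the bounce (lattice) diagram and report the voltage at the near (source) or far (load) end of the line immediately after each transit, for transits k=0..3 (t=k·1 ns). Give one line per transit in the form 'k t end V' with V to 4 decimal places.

Γ_L=1.000000, Γ_S=-0.454545; launch V₁=1·200/275=0.727273
k=0 src: V=0.7273
k=1 load: inc=0.727273, refl=0.727273·1.000000=0.7273; V=0.000000+0.727273+0.727273=1.4545
k=2 src: inc=0.727273, refl=0.727273·-0.454545=-0.3306; V=0.727273+0.727273+-0.330579=1.1240
k=3 load: inc=-0.330579, refl=-0.330579·1.000000=-0.3306; V=1.454545+-0.330579+-0.330579=0.7934

0 0 source 0.7273
1 1 load 1.4545
2 2 source 1.1240
3 3 load 0.7934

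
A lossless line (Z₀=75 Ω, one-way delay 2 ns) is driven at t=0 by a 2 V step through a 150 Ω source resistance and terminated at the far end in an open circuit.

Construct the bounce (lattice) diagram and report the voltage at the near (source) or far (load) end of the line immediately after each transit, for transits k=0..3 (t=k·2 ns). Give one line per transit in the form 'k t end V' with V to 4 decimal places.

0 0 source 0.6667
1 2 load 1.3333
2 4 source 1.5556
3 6 load 1.7778

Γ_L=1.000000, Γ_S=0.333333; launch V₁=2·75/225=0.666667
k=0 src: V=0.6667
k=1 load: inc=0.666667, refl=0.666667·1.000000=0.6667; V=0.000000+0.666667+0.666667=1.3333
k=2 src: inc=0.666667, refl=0.666667·0.333333=0.2222; V=0.666667+0.666667+0.222222=1.5556
k=3 load: inc=0.222222, refl=0.222222·1.000000=0.2222; V=1.333333+0.222222+0.222222=1.7778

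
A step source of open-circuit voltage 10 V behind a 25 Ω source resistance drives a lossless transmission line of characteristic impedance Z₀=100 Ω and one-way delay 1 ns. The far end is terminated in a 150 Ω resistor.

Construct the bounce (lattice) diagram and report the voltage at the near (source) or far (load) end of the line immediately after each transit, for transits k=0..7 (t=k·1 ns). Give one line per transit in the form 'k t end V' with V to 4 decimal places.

0 0 source 8.0000
1 1 load 9.6000
2 2 source 8.6400
3 3 load 8.4480
4 4 source 8.5632
5 5 load 8.5862
6 6 source 8.5724
7 7 load 8.5697

Γ_L=0.200000, Γ_S=-0.600000; launch V₁=10·100/125=8.000000
k=0 src: V=8.0000
k=1 load: inc=8.000000, refl=8.000000·0.200000=1.6000; V=0.000000+8.000000+1.600000=9.6000
k=2 src: inc=1.600000, refl=1.600000·-0.600000=-0.9600; V=8.000000+1.600000+-0.960000=8.6400
k=3 load: inc=-0.960000, refl=-0.960000·0.200000=-0.1920; V=9.600000+-0.960000+-0.192000=8.4480
k=4 src: inc=-0.192000, refl=-0.192000·-0.600000=0.1152; V=8.640000+-0.192000+0.115200=8.5632
k=5 load: inc=0.115200, refl=0.115200·0.200000=0.0230; V=8.448000+0.115200+0.023040=8.5862
k=6 src: inc=0.023040, refl=0.023040·-0.600000=-0.0138; V=8.563200+0.023040+-0.013824=8.5724
k=7 load: inc=-0.013824, refl=-0.013824·0.200000=-0.0028; V=8.586240+-0.013824+-0.002765=8.5697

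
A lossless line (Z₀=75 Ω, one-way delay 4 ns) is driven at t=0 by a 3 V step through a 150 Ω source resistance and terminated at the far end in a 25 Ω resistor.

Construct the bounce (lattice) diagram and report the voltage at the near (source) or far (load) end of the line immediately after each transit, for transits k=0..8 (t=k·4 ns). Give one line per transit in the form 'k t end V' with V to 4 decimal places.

0 0 source 1.0000
1 4 load 0.5000
2 8 source 0.3333
3 12 load 0.4167
4 16 source 0.4444
5 20 load 0.4306
6 24 source 0.4259
7 28 load 0.4282
8 32 source 0.4290

Γ_L=-0.500000, Γ_S=0.333333; launch V₁=3·75/225=1.000000
k=0 src: V=1.0000
k=1 load: inc=1.000000, refl=1.000000·-0.500000=-0.5000; V=0.000000+1.000000+-0.500000=0.5000
k=2 src: inc=-0.500000, refl=-0.500000·0.333333=-0.1667; V=1.000000+-0.500000+-0.166667=0.3333
k=3 load: inc=-0.166667, refl=-0.166667·-0.500000=0.0833; V=0.500000+-0.166667+0.083333=0.4167
k=4 src: inc=0.083333, refl=0.083333·0.333333=0.0278; V=0.333333+0.083333+0.027778=0.4444
k=5 load: inc=0.027778, refl=0.027778·-0.500000=-0.0139; V=0.416667+0.027778+-0.013889=0.4306
k=6 src: inc=-0.013889, refl=-0.013889·0.333333=-0.0046; V=0.444444+-0.013889+-0.004630=0.4259
k=7 load: inc=-0.004630, refl=-0.004630·-0.500000=0.0023; V=0.430556+-0.004630+0.002315=0.4282
k=8 src: inc=0.002315, refl=0.002315·0.333333=0.0008; V=0.425926+0.002315+0.000772=0.4290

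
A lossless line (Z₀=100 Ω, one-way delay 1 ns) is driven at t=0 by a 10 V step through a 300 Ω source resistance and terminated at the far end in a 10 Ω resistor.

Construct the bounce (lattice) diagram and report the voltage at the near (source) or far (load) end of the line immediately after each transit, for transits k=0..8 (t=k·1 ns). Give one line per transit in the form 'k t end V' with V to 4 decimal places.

Γ_L=-0.818182, Γ_S=0.500000; launch V₁=10·100/400=2.500000
k=0 src: V=2.5000
k=1 load: inc=2.500000, refl=2.500000·-0.818182=-2.0455; V=0.000000+2.500000+-2.045455=0.4545
k=2 src: inc=-2.045455, refl=-2.045455·0.500000=-1.0227; V=2.500000+-2.045455+-1.022727=-0.5682
k=3 load: inc=-1.022727, refl=-1.022727·-0.818182=0.8368; V=0.454545+-1.022727+0.836777=0.2686
k=4 src: inc=0.836777, refl=0.836777·0.500000=0.4184; V=-0.568182+0.836777+0.418388=0.6870
k=5 load: inc=0.418388, refl=0.418388·-0.818182=-0.3423; V=0.268595+0.418388+-0.342318=0.3447
k=6 src: inc=-0.342318, refl=-0.342318·0.500000=-0.1712; V=0.686983+-0.342318+-0.171159=0.1735
k=7 load: inc=-0.171159, refl=-0.171159·-0.818182=0.1400; V=0.344666+-0.171159+0.140039=0.3135
k=8 src: inc=0.140039, refl=0.140039·0.500000=0.0700; V=0.173507+0.140039+0.070020=0.3836

0 0 source 2.5000
1 1 load 0.4545
2 2 source -0.5682
3 3 load 0.2686
4 4 source 0.6870
5 5 load 0.3447
6 6 source 0.1735
7 7 load 0.3135
8 8 source 0.3836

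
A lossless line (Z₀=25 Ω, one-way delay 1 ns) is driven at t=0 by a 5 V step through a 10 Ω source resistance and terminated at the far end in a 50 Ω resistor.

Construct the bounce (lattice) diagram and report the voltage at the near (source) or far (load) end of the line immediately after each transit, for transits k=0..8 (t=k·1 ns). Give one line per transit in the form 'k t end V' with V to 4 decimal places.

Γ_L=0.333333, Γ_S=-0.428571; launch V₁=5·25/35=3.571429
k=0 src: V=3.5714
k=1 load: inc=3.571429, refl=3.571429·0.333333=1.1905; V=0.000000+3.571429+1.190476=4.7619
k=2 src: inc=1.190476, refl=1.190476·-0.428571=-0.5102; V=3.571429+1.190476+-0.510204=4.2517
k=3 load: inc=-0.510204, refl=-0.510204·0.333333=-0.1701; V=4.761905+-0.510204+-0.170068=4.0816
k=4 src: inc=-0.170068, refl=-0.170068·-0.428571=0.0729; V=4.251701+-0.170068+0.072886=4.1545
k=5 load: inc=0.072886, refl=0.072886·0.333333=0.0243; V=4.081633+0.072886+0.024295=4.1788
k=6 src: inc=0.024295, refl=0.024295·-0.428571=-0.0104; V=4.154519+0.024295+-0.010412=4.1684
k=7 load: inc=-0.010412, refl=-0.010412·0.333333=-0.0035; V=4.178814+-0.010412+-0.003471=4.1649
k=8 src: inc=-0.003471, refl=-0.003471·-0.428571=0.0015; V=4.168402+-0.003471+0.001487=4.1664

0 0 source 3.5714
1 1 load 4.7619
2 2 source 4.2517
3 3 load 4.0816
4 4 source 4.1545
5 5 load 4.1788
6 6 source 4.1684
7 7 load 4.1649
8 8 source 4.1664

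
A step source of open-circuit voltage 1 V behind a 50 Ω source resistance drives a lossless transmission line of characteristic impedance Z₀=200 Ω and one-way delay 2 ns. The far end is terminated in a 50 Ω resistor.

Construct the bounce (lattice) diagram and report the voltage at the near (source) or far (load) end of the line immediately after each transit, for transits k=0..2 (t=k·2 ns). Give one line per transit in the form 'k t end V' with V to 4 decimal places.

Γ_L=-0.600000, Γ_S=-0.600000; launch V₁=1·200/250=0.800000
k=0 src: V=0.8000
k=1 load: inc=0.800000, refl=0.800000·-0.600000=-0.4800; V=0.000000+0.800000+-0.480000=0.3200
k=2 src: inc=-0.480000, refl=-0.480000·-0.600000=0.2880; V=0.800000+-0.480000+0.288000=0.6080

0 0 source 0.8000
1 2 load 0.3200
2 4 source 0.6080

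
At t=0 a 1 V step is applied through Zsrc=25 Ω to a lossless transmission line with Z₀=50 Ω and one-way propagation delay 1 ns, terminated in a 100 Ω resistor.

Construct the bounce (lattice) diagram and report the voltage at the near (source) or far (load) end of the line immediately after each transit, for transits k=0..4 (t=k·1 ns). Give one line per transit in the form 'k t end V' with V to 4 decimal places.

Γ_L=0.333333, Γ_S=-0.333333; launch V₁=1·50/75=0.666667
k=0 src: V=0.6667
k=1 load: inc=0.666667, refl=0.666667·0.333333=0.2222; V=0.000000+0.666667+0.222222=0.8889
k=2 src: inc=0.222222, refl=0.222222·-0.333333=-0.0741; V=0.666667+0.222222+-0.074074=0.8148
k=3 load: inc=-0.074074, refl=-0.074074·0.333333=-0.0247; V=0.888889+-0.074074+-0.024691=0.7901
k=4 src: inc=-0.024691, refl=-0.024691·-0.333333=0.0082; V=0.814815+-0.024691+0.008230=0.7984

0 0 source 0.6667
1 1 load 0.8889
2 2 source 0.8148
3 3 load 0.7901
4 4 source 0.7984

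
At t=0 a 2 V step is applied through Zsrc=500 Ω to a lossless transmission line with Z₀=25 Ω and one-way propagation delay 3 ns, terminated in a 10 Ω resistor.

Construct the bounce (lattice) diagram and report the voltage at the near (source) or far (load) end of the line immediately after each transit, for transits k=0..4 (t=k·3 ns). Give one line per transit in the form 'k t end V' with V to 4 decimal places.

0 0 source 0.0952
1 3 load 0.0544
2 6 source 0.0175
3 9 load 0.0333
4 12 source 0.0476

Γ_L=-0.428571, Γ_S=0.904762; launch V₁=2·25/525=0.095238
k=0 src: V=0.0952
k=1 load: inc=0.095238, refl=0.095238·-0.428571=-0.0408; V=0.000000+0.095238+-0.040816=0.0544
k=2 src: inc=-0.040816, refl=-0.040816·0.904762=-0.0369; V=0.095238+-0.040816+-0.036929=0.0175
k=3 load: inc=-0.036929, refl=-0.036929·-0.428571=0.0158; V=0.054422+-0.036929+0.015827=0.0333
k=4 src: inc=0.015827, refl=0.015827·0.904762=0.0143; V=0.017493+0.015827+0.014319=0.0476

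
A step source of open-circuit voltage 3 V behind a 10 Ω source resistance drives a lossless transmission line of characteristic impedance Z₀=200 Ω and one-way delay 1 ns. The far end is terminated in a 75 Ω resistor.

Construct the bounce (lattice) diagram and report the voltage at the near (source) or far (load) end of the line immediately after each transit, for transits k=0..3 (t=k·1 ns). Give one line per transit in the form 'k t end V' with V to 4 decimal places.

0 0 source 2.8571
1 1 load 1.5584
2 2 source 2.7335
3 3 load 2.1994

Γ_L=-0.454545, Γ_S=-0.904762; launch V₁=3·200/210=2.857143
k=0 src: V=2.8571
k=1 load: inc=2.857143, refl=2.857143·-0.454545=-1.2987; V=0.000000+2.857143+-1.298701=1.5584
k=2 src: inc=-1.298701, refl=-1.298701·-0.904762=1.1750; V=2.857143+-1.298701+1.175015=2.7335
k=3 load: inc=1.175015, refl=1.175015·-0.454545=-0.5341; V=1.558442+1.175015+-0.534098=2.1994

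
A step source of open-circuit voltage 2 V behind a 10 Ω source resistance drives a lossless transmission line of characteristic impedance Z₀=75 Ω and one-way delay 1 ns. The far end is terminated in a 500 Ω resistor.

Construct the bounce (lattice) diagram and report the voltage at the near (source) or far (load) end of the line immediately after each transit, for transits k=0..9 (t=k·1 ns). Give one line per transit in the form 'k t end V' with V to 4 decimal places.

0 0 source 1.7647
1 1 load 3.0691
2 2 source 2.0716
3 3 load 1.3344
4 4 source 1.8981
5 5 load 2.3148
6 6 source 1.9962
7 7 load 1.7607
8 8 source 1.9408
9 9 load 2.0739

Γ_L=0.739130, Γ_S=-0.764706; launch V₁=2·75/85=1.764706
k=0 src: V=1.7647
k=1 load: inc=1.764706, refl=1.764706·0.739130=1.3043; V=0.000000+1.764706+1.304348=3.0691
k=2 src: inc=1.304348, refl=1.304348·-0.764706=-0.9974; V=1.764706+1.304348+-0.997442=2.0716
k=3 load: inc=-0.997442, refl=-0.997442·0.739130=-0.7372; V=3.069054+-0.997442+-0.737240=1.3344
k=4 src: inc=-0.737240, refl=-0.737240·-0.764706=0.5638; V=2.071611+-0.737240+0.563772=1.8981
k=5 load: inc=0.563772, refl=0.563772·0.739130=0.4167; V=1.334371+0.563772+0.416701=2.3148
k=6 src: inc=0.416701, refl=0.416701·-0.764706=-0.3187; V=1.898143+0.416701+-0.318654=1.9962
k=7 load: inc=-0.318654, refl=-0.318654·0.739130=-0.2355; V=2.314844+-0.318654+-0.235527=1.7607
k=8 src: inc=-0.235527, refl=-0.235527·-0.764706=0.1801; V=1.996190+-0.235527+0.180109=1.9408
k=9 load: inc=0.180109, refl=0.180109·0.739130=0.1331; V=1.760664+0.180109+0.133124=2.0739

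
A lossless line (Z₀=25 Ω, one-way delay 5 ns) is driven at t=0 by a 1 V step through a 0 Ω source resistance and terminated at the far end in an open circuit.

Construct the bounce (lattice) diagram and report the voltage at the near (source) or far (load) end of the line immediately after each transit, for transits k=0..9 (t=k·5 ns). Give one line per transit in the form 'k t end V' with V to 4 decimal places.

0 0 source 1.0000
1 5 load 2.0000
2 10 source 1.0000
3 15 load 0.0000
4 20 source 1.0000
5 25 load 2.0000
6 30 source 1.0000
7 35 load 0.0000
8 40 source 1.0000
9 45 load 2.0000

Γ_L=1.000000, Γ_S=-1.000000; launch V₁=1·25/25=1.000000
k=0 src: V=1.0000
k=1 load: inc=1.000000, refl=1.000000·1.000000=1.0000; V=0.000000+1.000000+1.000000=2.0000
k=2 src: inc=1.000000, refl=1.000000·-1.000000=-1.0000; V=1.000000+1.000000+-1.000000=1.0000
k=3 load: inc=-1.000000, refl=-1.000000·1.000000=-1.0000; V=2.000000+-1.000000+-1.000000=0.0000
k=4 src: inc=-1.000000, refl=-1.000000·-1.000000=1.0000; V=1.000000+-1.000000+1.000000=1.0000
k=5 load: inc=1.000000, refl=1.000000·1.000000=1.0000; V=0.000000+1.000000+1.000000=2.0000
k=6 src: inc=1.000000, refl=1.000000·-1.000000=-1.0000; V=1.000000+1.000000+-1.000000=1.0000
k=7 load: inc=-1.000000, refl=-1.000000·1.000000=-1.0000; V=2.000000+-1.000000+-1.000000=0.0000
k=8 src: inc=-1.000000, refl=-1.000000·-1.000000=1.0000; V=1.000000+-1.000000+1.000000=1.0000
k=9 load: inc=1.000000, refl=1.000000·1.000000=1.0000; V=0.000000+1.000000+1.000000=2.0000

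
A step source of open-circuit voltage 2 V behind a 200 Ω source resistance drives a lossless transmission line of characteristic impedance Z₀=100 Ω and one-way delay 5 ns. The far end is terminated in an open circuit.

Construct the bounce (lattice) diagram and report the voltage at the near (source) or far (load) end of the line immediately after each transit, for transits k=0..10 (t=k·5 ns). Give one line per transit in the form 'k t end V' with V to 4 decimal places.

Γ_L=1.000000, Γ_S=0.333333; launch V₁=2·100/300=0.666667
k=0 src: V=0.6667
k=1 load: inc=0.666667, refl=0.666667·1.000000=0.6667; V=0.000000+0.666667+0.666667=1.3333
k=2 src: inc=0.666667, refl=0.666667·0.333333=0.2222; V=0.666667+0.666667+0.222222=1.5556
k=3 load: inc=0.222222, refl=0.222222·1.000000=0.2222; V=1.333333+0.222222+0.222222=1.7778
k=4 src: inc=0.222222, refl=0.222222·0.333333=0.0741; V=1.555556+0.222222+0.074074=1.8519
k=5 load: inc=0.074074, refl=0.074074·1.000000=0.0741; V=1.777778+0.074074+0.074074=1.9259
k=6 src: inc=0.074074, refl=0.074074·0.333333=0.0247; V=1.851852+0.074074+0.024691=1.9506
k=7 load: inc=0.024691, refl=0.024691·1.000000=0.0247; V=1.925926+0.024691+0.024691=1.9753
k=8 src: inc=0.024691, refl=0.024691·0.333333=0.0082; V=1.950617+0.024691+0.008230=1.9835
k=9 load: inc=0.008230, refl=0.008230·1.000000=0.0082; V=1.975309+0.008230+0.008230=1.9918
k=10 src: inc=0.008230, refl=0.008230·0.333333=0.0027; V=1.983539+0.008230+0.002743=1.9945

0 0 source 0.6667
1 5 load 1.3333
2 10 source 1.5556
3 15 load 1.7778
4 20 source 1.8519
5 25 load 1.9259
6 30 source 1.9506
7 35 load 1.9753
8 40 source 1.9835
9 45 load 1.9918
10 50 source 1.9945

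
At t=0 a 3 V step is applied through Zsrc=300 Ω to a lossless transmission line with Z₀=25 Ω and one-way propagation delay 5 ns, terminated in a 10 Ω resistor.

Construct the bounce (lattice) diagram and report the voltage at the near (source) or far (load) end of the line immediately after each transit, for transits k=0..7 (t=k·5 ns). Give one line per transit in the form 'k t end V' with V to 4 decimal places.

0 0 source 0.2308
1 5 load 0.1319
2 10 source 0.0482
3 15 load 0.0840
4 20 source 0.1144
5 25 load 0.1014
6 30 source 0.0904
7 35 load 0.0951

Γ_L=-0.428571, Γ_S=0.846154; launch V₁=3·25/325=0.230769
k=0 src: V=0.2308
k=1 load: inc=0.230769, refl=0.230769·-0.428571=-0.0989; V=0.000000+0.230769+-0.098901=0.1319
k=2 src: inc=-0.098901, refl=-0.098901·0.846154=-0.0837; V=0.230769+-0.098901+-0.083686=0.0482
k=3 load: inc=-0.083686, refl=-0.083686·-0.428571=0.0359; V=0.131868+-0.083686+0.035865=0.0840
k=4 src: inc=0.035865, refl=0.035865·0.846154=0.0303; V=0.048183+0.035865+0.030348=0.1144
k=5 load: inc=0.030348, refl=0.030348·-0.428571=-0.0130; V=0.084048+0.030348+-0.013006=0.1014
k=6 src: inc=-0.013006, refl=-0.013006·0.846154=-0.0110; V=0.114395+-0.013006+-0.011005=0.0904
k=7 load: inc=-0.011005, refl=-0.011005·-0.428571=0.0047; V=0.101389+-0.011005+0.004716=0.0951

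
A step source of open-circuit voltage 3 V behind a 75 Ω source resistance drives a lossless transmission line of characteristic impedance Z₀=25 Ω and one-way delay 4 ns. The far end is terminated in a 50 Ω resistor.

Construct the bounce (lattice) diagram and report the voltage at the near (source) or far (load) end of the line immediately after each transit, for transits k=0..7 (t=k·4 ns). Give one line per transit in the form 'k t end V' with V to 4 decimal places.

Γ_L=0.333333, Γ_S=0.500000; launch V₁=3·25/100=0.750000
k=0 src: V=0.7500
k=1 load: inc=0.750000, refl=0.750000·0.333333=0.2500; V=0.000000+0.750000+0.250000=1.0000
k=2 src: inc=0.250000, refl=0.250000·0.500000=0.1250; V=0.750000+0.250000+0.125000=1.1250
k=3 load: inc=0.125000, refl=0.125000·0.333333=0.0417; V=1.000000+0.125000+0.041667=1.1667
k=4 src: inc=0.041667, refl=0.041667·0.500000=0.0208; V=1.125000+0.041667+0.020833=1.1875
k=5 load: inc=0.020833, refl=0.020833·0.333333=0.0069; V=1.166667+0.020833+0.006944=1.1944
k=6 src: inc=0.006944, refl=0.006944·0.500000=0.0035; V=1.187500+0.006944+0.003472=1.1979
k=7 load: inc=0.003472, refl=0.003472·0.333333=0.0012; V=1.194444+0.003472+0.001157=1.1991

0 0 source 0.7500
1 4 load 1.0000
2 8 source 1.1250
3 12 load 1.1667
4 16 source 1.1875
5 20 load 1.1944
6 24 source 1.1979
7 28 load 1.1991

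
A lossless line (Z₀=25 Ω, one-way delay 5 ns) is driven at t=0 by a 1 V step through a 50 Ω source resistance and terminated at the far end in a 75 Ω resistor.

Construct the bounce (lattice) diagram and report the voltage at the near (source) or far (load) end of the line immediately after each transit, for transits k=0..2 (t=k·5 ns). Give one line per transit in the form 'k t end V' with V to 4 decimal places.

0 0 source 0.3333
1 5 load 0.5000
2 10 source 0.5556

Γ_L=0.500000, Γ_S=0.333333; launch V₁=1·25/75=0.333333
k=0 src: V=0.3333
k=1 load: inc=0.333333, refl=0.333333·0.500000=0.1667; V=0.000000+0.333333+0.166667=0.5000
k=2 src: inc=0.166667, refl=0.166667·0.333333=0.0556; V=0.333333+0.166667+0.055556=0.5556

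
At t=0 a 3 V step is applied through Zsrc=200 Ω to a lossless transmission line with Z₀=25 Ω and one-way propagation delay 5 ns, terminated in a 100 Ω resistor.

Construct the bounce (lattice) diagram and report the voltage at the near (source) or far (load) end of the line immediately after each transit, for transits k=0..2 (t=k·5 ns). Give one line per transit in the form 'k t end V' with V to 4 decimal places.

Γ_L=0.600000, Γ_S=0.777778; launch V₁=3·25/225=0.333333
k=0 src: V=0.3333
k=1 load: inc=0.333333, refl=0.333333·0.600000=0.2000; V=0.000000+0.333333+0.200000=0.5333
k=2 src: inc=0.200000, refl=0.200000·0.777778=0.1556; V=0.333333+0.200000+0.155556=0.6889

0 0 source 0.3333
1 5 load 0.5333
2 10 source 0.6889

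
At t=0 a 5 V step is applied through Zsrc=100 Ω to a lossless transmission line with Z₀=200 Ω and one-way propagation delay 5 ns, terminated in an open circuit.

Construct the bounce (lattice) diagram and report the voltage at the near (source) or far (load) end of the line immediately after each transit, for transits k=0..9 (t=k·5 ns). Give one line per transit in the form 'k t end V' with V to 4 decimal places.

Γ_L=1.000000, Γ_S=-0.333333; launch V₁=5·200/300=3.333333
k=0 src: V=3.3333
k=1 load: inc=3.333333, refl=3.333333·1.000000=3.3333; V=0.000000+3.333333+3.333333=6.6667
k=2 src: inc=3.333333, refl=3.333333·-0.333333=-1.1111; V=3.333333+3.333333+-1.111111=5.5556
k=3 load: inc=-1.111111, refl=-1.111111·1.000000=-1.1111; V=6.666667+-1.111111+-1.111111=4.4444
k=4 src: inc=-1.111111, refl=-1.111111·-0.333333=0.3704; V=5.555556+-1.111111+0.370370=4.8148
k=5 load: inc=0.370370, refl=0.370370·1.000000=0.3704; V=4.444444+0.370370+0.370370=5.1852
k=6 src: inc=0.370370, refl=0.370370·-0.333333=-0.1235; V=4.814815+0.370370+-0.123457=5.0617
k=7 load: inc=-0.123457, refl=-0.123457·1.000000=-0.1235; V=5.185185+-0.123457+-0.123457=4.9383
k=8 src: inc=-0.123457, refl=-0.123457·-0.333333=0.0412; V=5.061728+-0.123457+0.041152=4.9794
k=9 load: inc=0.041152, refl=0.041152·1.000000=0.0412; V=4.938272+0.041152+0.041152=5.0206

0 0 source 3.3333
1 5 load 6.6667
2 10 source 5.5556
3 15 load 4.4444
4 20 source 4.8148
5 25 load 5.1852
6 30 source 5.0617
7 35 load 4.9383
8 40 source 4.9794
9 45 load 5.0206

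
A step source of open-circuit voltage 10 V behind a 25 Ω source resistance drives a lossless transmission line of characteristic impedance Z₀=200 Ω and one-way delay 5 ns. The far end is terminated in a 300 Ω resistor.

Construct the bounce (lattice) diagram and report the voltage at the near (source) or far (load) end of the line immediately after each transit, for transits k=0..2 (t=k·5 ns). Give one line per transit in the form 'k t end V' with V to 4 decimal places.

0 0 source 8.8889
1 5 load 10.6667
2 10 source 9.2840

Γ_L=0.200000, Γ_S=-0.777778; launch V₁=10·200/225=8.888889
k=0 src: V=8.8889
k=1 load: inc=8.888889, refl=8.888889·0.200000=1.7778; V=0.000000+8.888889+1.777778=10.6667
k=2 src: inc=1.777778, refl=1.777778·-0.777778=-1.3827; V=8.888889+1.777778+-1.382716=9.2840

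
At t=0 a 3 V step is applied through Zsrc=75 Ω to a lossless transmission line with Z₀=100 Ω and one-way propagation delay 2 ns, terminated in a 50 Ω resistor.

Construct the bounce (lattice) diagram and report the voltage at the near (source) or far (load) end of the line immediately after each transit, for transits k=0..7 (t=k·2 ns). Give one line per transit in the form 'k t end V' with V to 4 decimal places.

0 0 source 1.7143
1 2 load 1.1429
2 4 source 1.2245
3 6 load 1.1973
4 8 source 1.2012
5 10 load 1.1999
6 12 source 1.2001
7 14 load 1.2000

Γ_L=-0.333333, Γ_S=-0.142857; launch V₁=3·100/175=1.714286
k=0 src: V=1.7143
k=1 load: inc=1.714286, refl=1.714286·-0.333333=-0.5714; V=0.000000+1.714286+-0.571429=1.1429
k=2 src: inc=-0.571429, refl=-0.571429·-0.142857=0.0816; V=1.714286+-0.571429+0.081633=1.2245
k=3 load: inc=0.081633, refl=0.081633·-0.333333=-0.0272; V=1.142857+0.081633+-0.027211=1.1973
k=4 src: inc=-0.027211, refl=-0.027211·-0.142857=0.0039; V=1.224490+-0.027211+0.003887=1.2012
k=5 load: inc=0.003887, refl=0.003887·-0.333333=-0.0013; V=1.197279+0.003887+-0.001296=1.1999
k=6 src: inc=-0.001296, refl=-0.001296·-0.142857=0.0002; V=1.201166+-0.001296+0.000185=1.2001
k=7 load: inc=0.000185, refl=0.000185·-0.333333=-0.0001; V=1.199870+0.000185+-0.000062=1.2000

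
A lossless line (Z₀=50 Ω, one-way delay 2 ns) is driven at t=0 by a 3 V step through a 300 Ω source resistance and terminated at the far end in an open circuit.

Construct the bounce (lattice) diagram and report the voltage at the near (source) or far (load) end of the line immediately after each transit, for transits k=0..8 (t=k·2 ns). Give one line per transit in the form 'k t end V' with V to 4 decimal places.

0 0 source 0.4286
1 2 load 0.8571
2 4 source 1.1633
3 6 load 1.4694
4 8 source 1.6880
5 10 load 1.9067
6 12 source 2.0629
7 14 load 2.2191
8 16 source 2.3306

Γ_L=1.000000, Γ_S=0.714286; launch V₁=3·50/350=0.428571
k=0 src: V=0.4286
k=1 load: inc=0.428571, refl=0.428571·1.000000=0.4286; V=0.000000+0.428571+0.428571=0.8571
k=2 src: inc=0.428571, refl=0.428571·0.714286=0.3061; V=0.428571+0.428571+0.306122=1.1633
k=3 load: inc=0.306122, refl=0.306122·1.000000=0.3061; V=0.857143+0.306122+0.306122=1.4694
k=4 src: inc=0.306122, refl=0.306122·0.714286=0.2187; V=1.163265+0.306122+0.218659=1.6880
k=5 load: inc=0.218659, refl=0.218659·1.000000=0.2187; V=1.469388+0.218659+0.218659=1.9067
k=6 src: inc=0.218659, refl=0.218659·0.714286=0.1562; V=1.688047+0.218659+0.156185=2.0629
k=7 load: inc=0.156185, refl=0.156185·1.000000=0.1562; V=1.906706+0.156185+0.156185=2.2191
k=8 src: inc=0.156185, refl=0.156185·0.714286=0.1116; V=2.062890+0.156185+0.111561=2.3306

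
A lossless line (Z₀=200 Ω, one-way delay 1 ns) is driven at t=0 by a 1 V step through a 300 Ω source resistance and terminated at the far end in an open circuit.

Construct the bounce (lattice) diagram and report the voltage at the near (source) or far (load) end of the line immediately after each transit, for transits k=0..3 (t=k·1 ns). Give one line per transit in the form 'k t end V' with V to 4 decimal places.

0 0 source 0.4000
1 1 load 0.8000
2 2 source 0.8800
3 3 load 0.9600

Γ_L=1.000000, Γ_S=0.200000; launch V₁=1·200/500=0.400000
k=0 src: V=0.4000
k=1 load: inc=0.400000, refl=0.400000·1.000000=0.4000; V=0.000000+0.400000+0.400000=0.8000
k=2 src: inc=0.400000, refl=0.400000·0.200000=0.0800; V=0.400000+0.400000+0.080000=0.8800
k=3 load: inc=0.080000, refl=0.080000·1.000000=0.0800; V=0.800000+0.080000+0.080000=0.9600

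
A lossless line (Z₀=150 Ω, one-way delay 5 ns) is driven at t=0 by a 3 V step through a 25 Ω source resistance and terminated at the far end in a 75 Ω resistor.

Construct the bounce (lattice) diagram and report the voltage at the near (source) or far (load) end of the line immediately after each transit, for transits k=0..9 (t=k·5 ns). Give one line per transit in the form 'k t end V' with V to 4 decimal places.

0 0 source 2.5714
1 5 load 1.7143
2 10 source 2.3265
3 15 load 2.1224
4 20 source 2.2682
5 25 load 2.2196
6 30 source 2.2543
7 35 load 2.2428
8 40 source 2.2510
9 45 load 2.2483

Γ_L=-0.333333, Γ_S=-0.714286; launch V₁=3·150/175=2.571429
k=0 src: V=2.5714
k=1 load: inc=2.571429, refl=2.571429·-0.333333=-0.8571; V=0.000000+2.571429+-0.857143=1.7143
k=2 src: inc=-0.857143, refl=-0.857143·-0.714286=0.6122; V=2.571429+-0.857143+0.612245=2.3265
k=3 load: inc=0.612245, refl=0.612245·-0.333333=-0.2041; V=1.714286+0.612245+-0.204082=2.1224
k=4 src: inc=-0.204082, refl=-0.204082·-0.714286=0.1458; V=2.326531+-0.204082+0.145773=2.2682
k=5 load: inc=0.145773, refl=0.145773·-0.333333=-0.0486; V=2.122449+0.145773+-0.048591=2.2196
k=6 src: inc=-0.048591, refl=-0.048591·-0.714286=0.0347; V=2.268222+-0.048591+0.034708=2.2543
k=7 load: inc=0.034708, refl=0.034708·-0.333333=-0.0116; V=2.219631+0.034708+-0.011569=2.2428
k=8 src: inc=-0.011569, refl=-0.011569·-0.714286=0.0083; V=2.254338+-0.011569+0.008264=2.2510
k=9 load: inc=0.008264, refl=0.008264·-0.333333=-0.0028; V=2.242769+0.008264+-0.002755=2.2483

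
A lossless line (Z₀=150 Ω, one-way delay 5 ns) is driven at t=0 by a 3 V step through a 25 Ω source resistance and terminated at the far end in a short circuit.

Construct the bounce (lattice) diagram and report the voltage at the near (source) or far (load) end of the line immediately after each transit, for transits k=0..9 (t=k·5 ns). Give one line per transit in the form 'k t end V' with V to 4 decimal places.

0 0 source 2.5714
1 5 load 0.0000
2 10 source 1.8367
3 15 load 0.0000
4 20 source 1.3120
5 25 load 0.0000
6 30 source 0.9371
7 35 load 0.0000
8 40 source 0.6694
9 45 load 0.0000

Γ_L=-1.000000, Γ_S=-0.714286; launch V₁=3·150/175=2.571429
k=0 src: V=2.5714
k=1 load: inc=2.571429, refl=2.571429·-1.000000=-2.5714; V=0.000000+2.571429+-2.571429=0.0000
k=2 src: inc=-2.571429, refl=-2.571429·-0.714286=1.8367; V=2.571429+-2.571429+1.836735=1.8367
k=3 load: inc=1.836735, refl=1.836735·-1.000000=-1.8367; V=0.000000+1.836735+-1.836735=0.0000
k=4 src: inc=-1.836735, refl=-1.836735·-0.714286=1.3120; V=1.836735+-1.836735+1.311953=1.3120
k=5 load: inc=1.311953, refl=1.311953·-1.000000=-1.3120; V=0.000000+1.311953+-1.311953=0.0000
k=6 src: inc=-1.311953, refl=-1.311953·-0.714286=0.9371; V=1.311953+-1.311953+0.937110=0.9371
k=7 load: inc=0.937110, refl=0.937110·-1.000000=-0.9371; V=0.000000+0.937110+-0.937110=0.0000
k=8 src: inc=-0.937110, refl=-0.937110·-0.714286=0.6694; V=0.937110+-0.937110+0.669364=0.6694
k=9 load: inc=0.669364, refl=0.669364·-1.000000=-0.6694; V=0.000000+0.669364+-0.669364=0.0000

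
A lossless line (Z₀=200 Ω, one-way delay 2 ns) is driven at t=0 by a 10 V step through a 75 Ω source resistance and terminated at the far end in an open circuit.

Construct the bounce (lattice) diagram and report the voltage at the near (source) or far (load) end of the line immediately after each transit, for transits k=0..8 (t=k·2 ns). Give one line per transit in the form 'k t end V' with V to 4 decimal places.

0 0 source 7.2727
1 2 load 14.5455
2 4 source 11.2397
3 6 load 7.9339
4 8 source 9.4365
5 10 load 10.9391
6 12 source 10.2561
7 14 load 9.5731
8 16 source 9.8836

Γ_L=1.000000, Γ_S=-0.454545; launch V₁=10·200/275=7.272727
k=0 src: V=7.2727
k=1 load: inc=7.272727, refl=7.272727·1.000000=7.2727; V=0.000000+7.272727+7.272727=14.5455
k=2 src: inc=7.272727, refl=7.272727·-0.454545=-3.3058; V=7.272727+7.272727+-3.305785=11.2397
k=3 load: inc=-3.305785, refl=-3.305785·1.000000=-3.3058; V=14.545455+-3.305785+-3.305785=7.9339
k=4 src: inc=-3.305785, refl=-3.305785·-0.454545=1.5026; V=11.239669+-3.305785+1.502630=9.4365
k=5 load: inc=1.502630, refl=1.502630·1.000000=1.5026; V=7.933884+1.502630+1.502630=10.9391
k=6 src: inc=1.502630, refl=1.502630·-0.454545=-0.6830; V=9.436514+1.502630+-0.683013=10.2561
k=7 load: inc=-0.683013, refl=-0.683013·1.000000=-0.6830; V=10.939144+-0.683013+-0.683013=9.5731
k=8 src: inc=-0.683013, refl=-0.683013·-0.454545=0.3105; V=10.256130+-0.683013+0.310461=9.8836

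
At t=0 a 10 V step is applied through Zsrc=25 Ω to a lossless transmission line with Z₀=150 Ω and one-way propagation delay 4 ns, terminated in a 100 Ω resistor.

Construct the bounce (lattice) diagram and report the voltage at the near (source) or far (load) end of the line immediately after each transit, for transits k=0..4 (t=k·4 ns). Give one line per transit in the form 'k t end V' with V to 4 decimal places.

0 0 source 8.5714
1 4 load 6.8571
2 8 source 8.0816
3 12 load 7.8367
4 16 source 8.0117

Γ_L=-0.200000, Γ_S=-0.714286; launch V₁=10·150/175=8.571429
k=0 src: V=8.5714
k=1 load: inc=8.571429, refl=8.571429·-0.200000=-1.7143; V=0.000000+8.571429+-1.714286=6.8571
k=2 src: inc=-1.714286, refl=-1.714286·-0.714286=1.2245; V=8.571429+-1.714286+1.224490=8.0816
k=3 load: inc=1.224490, refl=1.224490·-0.200000=-0.2449; V=6.857143+1.224490+-0.244898=7.8367
k=4 src: inc=-0.244898, refl=-0.244898·-0.714286=0.1749; V=8.081633+-0.244898+0.174927=8.0117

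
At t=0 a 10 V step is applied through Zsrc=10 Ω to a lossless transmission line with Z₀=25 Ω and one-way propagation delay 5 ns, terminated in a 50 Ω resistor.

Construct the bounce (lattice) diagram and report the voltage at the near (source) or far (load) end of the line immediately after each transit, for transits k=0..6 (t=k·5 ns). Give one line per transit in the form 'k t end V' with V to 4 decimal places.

Γ_L=0.333333, Γ_S=-0.428571; launch V₁=10·25/35=7.142857
k=0 src: V=7.1429
k=1 load: inc=7.142857, refl=7.142857·0.333333=2.3810; V=0.000000+7.142857+2.380952=9.5238
k=2 src: inc=2.380952, refl=2.380952·-0.428571=-1.0204; V=7.142857+2.380952+-1.020408=8.5034
k=3 load: inc=-1.020408, refl=-1.020408·0.333333=-0.3401; V=9.523810+-1.020408+-0.340136=8.1633
k=4 src: inc=-0.340136, refl=-0.340136·-0.428571=0.1458; V=8.503401+-0.340136+0.145773=8.3090
k=5 load: inc=0.145773, refl=0.145773·0.333333=0.0486; V=8.163265+0.145773+0.048591=8.3576
k=6 src: inc=0.048591, refl=0.048591·-0.428571=-0.0208; V=8.309038+0.048591+-0.020825=8.3368

0 0 source 7.1429
1 5 load 9.5238
2 10 source 8.5034
3 15 load 8.1633
4 20 source 8.3090
5 25 load 8.3576
6 30 source 8.3368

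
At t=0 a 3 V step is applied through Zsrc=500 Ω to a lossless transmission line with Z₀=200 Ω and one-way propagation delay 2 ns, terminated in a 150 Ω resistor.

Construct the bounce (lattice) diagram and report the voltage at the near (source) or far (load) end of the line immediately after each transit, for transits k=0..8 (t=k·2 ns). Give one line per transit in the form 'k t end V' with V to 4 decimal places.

0 0 source 0.8571
1 2 load 0.7347
2 4 source 0.6822
3 6 load 0.6897
4 8 source 0.6929
5 10 load 0.6925
6 12 source 0.6923
7 14 load 0.6923
8 16 source 0.6923

Γ_L=-0.142857, Γ_S=0.428571; launch V₁=3·200/700=0.857143
k=0 src: V=0.8571
k=1 load: inc=0.857143, refl=0.857143·-0.142857=-0.1224; V=0.000000+0.857143+-0.122449=0.7347
k=2 src: inc=-0.122449, refl=-0.122449·0.428571=-0.0525; V=0.857143+-0.122449+-0.052478=0.6822
k=3 load: inc=-0.052478, refl=-0.052478·-0.142857=0.0075; V=0.734694+-0.052478+0.007497=0.6897
k=4 src: inc=0.007497, refl=0.007497·0.428571=0.0032; V=0.682216+0.007497+0.003213=0.6929
k=5 load: inc=0.003213, refl=0.003213·-0.142857=-0.0005; V=0.689713+0.003213+-0.000459=0.6925
k=6 src: inc=-0.000459, refl=-0.000459·0.428571=-0.0002; V=0.692926+-0.000459+-0.000197=0.6923
k=7 load: inc=-0.000197, refl=-0.000197·-0.142857=0.0000; V=0.692467+-0.000197+0.000028=0.6923
k=8 src: inc=0.000028, refl=0.000028·0.428571=0.0000; V=0.692270+0.000028+0.000012=0.6923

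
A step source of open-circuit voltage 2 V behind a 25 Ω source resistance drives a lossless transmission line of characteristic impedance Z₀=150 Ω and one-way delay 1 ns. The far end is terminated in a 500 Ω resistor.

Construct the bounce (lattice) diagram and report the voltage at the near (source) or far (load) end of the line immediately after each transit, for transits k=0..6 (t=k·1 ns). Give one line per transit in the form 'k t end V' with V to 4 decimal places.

Γ_L=0.538462, Γ_S=-0.714286; launch V₁=2·150/175=1.714286
k=0 src: V=1.7143
k=1 load: inc=1.714286, refl=1.714286·0.538462=0.9231; V=0.000000+1.714286+0.923077=2.6374
k=2 src: inc=0.923077, refl=0.923077·-0.714286=-0.6593; V=1.714286+0.923077+-0.659341=1.9780
k=3 load: inc=-0.659341, refl=-0.659341·0.538462=-0.3550; V=2.637363+-0.659341+-0.355030=1.6230
k=4 src: inc=-0.355030, refl=-0.355030·-0.714286=0.2536; V=1.978022+-0.355030+0.253593=1.8766
k=5 load: inc=0.253593, refl=0.253593·0.538462=0.1365; V=1.622992+0.253593+0.136550=2.0131
k=6 src: inc=0.136550, refl=0.136550·-0.714286=-0.0975; V=1.876585+0.136550+-0.097536=1.9156

0 0 source 1.7143
1 1 load 2.6374
2 2 source 1.9780
3 3 load 1.6230
4 4 source 1.8766
5 5 load 2.0131
6 6 source 1.9156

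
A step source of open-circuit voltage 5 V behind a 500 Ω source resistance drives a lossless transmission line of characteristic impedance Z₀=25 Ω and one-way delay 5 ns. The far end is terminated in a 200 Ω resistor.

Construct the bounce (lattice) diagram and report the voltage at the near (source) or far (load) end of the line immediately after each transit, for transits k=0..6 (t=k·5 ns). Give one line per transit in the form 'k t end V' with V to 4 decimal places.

0 0 source 0.2381
1 5 load 0.4233
2 10 source 0.5908
3 15 load 0.7211
4 20 source 0.8390
5 25 load 0.9308
6 30 source 1.0137

Γ_L=0.777778, Γ_S=0.904762; launch V₁=5·25/525=0.238095
k=0 src: V=0.2381
k=1 load: inc=0.238095, refl=0.238095·0.777778=0.1852; V=0.000000+0.238095+0.185185=0.4233
k=2 src: inc=0.185185, refl=0.185185·0.904762=0.1675; V=0.238095+0.185185+0.167549=0.5908
k=3 load: inc=0.167549, refl=0.167549·0.777778=0.1303; V=0.423280+0.167549+0.130316=0.7211
k=4 src: inc=0.130316, refl=0.130316·0.904762=0.1179; V=0.590829+0.130316+0.117905=0.8390
k=5 load: inc=0.117905, refl=0.117905·0.777778=0.0917; V=0.721144+0.117905+0.091704=0.9308
k=6 src: inc=0.091704, refl=0.091704·0.904762=0.0830; V=0.839049+0.091704+0.082970=1.0137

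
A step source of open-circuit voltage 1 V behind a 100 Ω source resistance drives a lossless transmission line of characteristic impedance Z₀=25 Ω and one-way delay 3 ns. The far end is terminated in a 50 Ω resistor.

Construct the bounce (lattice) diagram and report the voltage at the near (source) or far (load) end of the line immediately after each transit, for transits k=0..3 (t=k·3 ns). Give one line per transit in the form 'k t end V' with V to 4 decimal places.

Γ_L=0.333333, Γ_S=0.600000; launch V₁=1·25/125=0.200000
k=0 src: V=0.2000
k=1 load: inc=0.200000, refl=0.200000·0.333333=0.0667; V=0.000000+0.200000+0.066667=0.2667
k=2 src: inc=0.066667, refl=0.066667·0.600000=0.0400; V=0.200000+0.066667+0.040000=0.3067
k=3 load: inc=0.040000, refl=0.040000·0.333333=0.0133; V=0.266667+0.040000+0.013333=0.3200

0 0 source 0.2000
1 3 load 0.2667
2 6 source 0.3067
3 9 load 0.3200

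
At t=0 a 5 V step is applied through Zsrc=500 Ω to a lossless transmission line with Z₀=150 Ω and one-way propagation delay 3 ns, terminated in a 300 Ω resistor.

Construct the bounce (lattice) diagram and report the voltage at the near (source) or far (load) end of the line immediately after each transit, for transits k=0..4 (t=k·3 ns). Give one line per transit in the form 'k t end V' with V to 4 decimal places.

0 0 source 1.1538
1 3 load 1.5385
2 6 source 1.7456
3 9 load 1.8146
4 12 source 1.8518

Γ_L=0.333333, Γ_S=0.538462; launch V₁=5·150/650=1.153846
k=0 src: V=1.1538
k=1 load: inc=1.153846, refl=1.153846·0.333333=0.3846; V=0.000000+1.153846+0.384615=1.5385
k=2 src: inc=0.384615, refl=0.384615·0.538462=0.2071; V=1.153846+0.384615+0.207101=1.7456
k=3 load: inc=0.207101, refl=0.207101·0.333333=0.0690; V=1.538462+0.207101+0.069034=1.8146
k=4 src: inc=0.069034, refl=0.069034·0.538462=0.0372; V=1.745562+0.069034+0.037172=1.8518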